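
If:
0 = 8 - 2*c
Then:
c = 4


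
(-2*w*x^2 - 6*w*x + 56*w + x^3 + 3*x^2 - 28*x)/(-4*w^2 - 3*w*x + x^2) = (2*w*x^2 + 6*w*x - 56*w - x^3 - 3*x^2 + 28*x)/(4*w^2 + 3*w*x - x^2)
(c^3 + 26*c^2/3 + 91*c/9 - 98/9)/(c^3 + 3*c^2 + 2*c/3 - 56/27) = 3*(c + 7)/(3*c + 4)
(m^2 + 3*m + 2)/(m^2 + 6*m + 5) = (m + 2)/(m + 5)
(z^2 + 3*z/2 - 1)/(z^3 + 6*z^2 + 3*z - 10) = (z - 1/2)/(z^2 + 4*z - 5)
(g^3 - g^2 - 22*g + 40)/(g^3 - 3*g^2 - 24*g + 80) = (g - 2)/(g - 4)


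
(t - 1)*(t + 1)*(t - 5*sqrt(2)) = t^3 - 5*sqrt(2)*t^2 - t + 5*sqrt(2)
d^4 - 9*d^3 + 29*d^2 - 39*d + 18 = (d - 3)^2*(d - 2)*(d - 1)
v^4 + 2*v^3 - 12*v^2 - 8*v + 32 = (v - 2)^2*(v + 2)*(v + 4)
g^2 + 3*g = g*(g + 3)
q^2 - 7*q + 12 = (q - 4)*(q - 3)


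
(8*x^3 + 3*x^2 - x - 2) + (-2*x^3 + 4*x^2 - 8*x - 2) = 6*x^3 + 7*x^2 - 9*x - 4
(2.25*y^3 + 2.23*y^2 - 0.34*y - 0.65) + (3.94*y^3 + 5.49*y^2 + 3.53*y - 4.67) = 6.19*y^3 + 7.72*y^2 + 3.19*y - 5.32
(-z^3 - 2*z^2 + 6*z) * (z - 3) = -z^4 + z^3 + 12*z^2 - 18*z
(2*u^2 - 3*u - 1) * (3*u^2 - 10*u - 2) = 6*u^4 - 29*u^3 + 23*u^2 + 16*u + 2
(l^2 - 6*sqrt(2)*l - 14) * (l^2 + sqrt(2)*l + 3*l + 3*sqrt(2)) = l^4 - 5*sqrt(2)*l^3 + 3*l^3 - 26*l^2 - 15*sqrt(2)*l^2 - 78*l - 14*sqrt(2)*l - 42*sqrt(2)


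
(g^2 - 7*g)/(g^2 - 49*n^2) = g*(g - 7)/(g^2 - 49*n^2)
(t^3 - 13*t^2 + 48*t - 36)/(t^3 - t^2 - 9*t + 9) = (t^2 - 12*t + 36)/(t^2 - 9)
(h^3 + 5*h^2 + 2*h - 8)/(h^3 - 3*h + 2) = (h + 4)/(h - 1)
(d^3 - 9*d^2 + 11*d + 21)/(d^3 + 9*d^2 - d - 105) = (d^2 - 6*d - 7)/(d^2 + 12*d + 35)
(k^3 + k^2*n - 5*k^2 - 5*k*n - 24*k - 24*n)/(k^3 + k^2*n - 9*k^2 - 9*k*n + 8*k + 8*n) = (k + 3)/(k - 1)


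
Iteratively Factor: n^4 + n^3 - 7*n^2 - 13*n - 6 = (n + 2)*(n^3 - n^2 - 5*n - 3) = (n + 1)*(n + 2)*(n^2 - 2*n - 3) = (n + 1)^2*(n + 2)*(n - 3)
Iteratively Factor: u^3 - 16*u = (u - 4)*(u^2 + 4*u) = (u - 4)*(u + 4)*(u)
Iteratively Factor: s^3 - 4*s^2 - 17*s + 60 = (s - 3)*(s^2 - s - 20) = (s - 5)*(s - 3)*(s + 4)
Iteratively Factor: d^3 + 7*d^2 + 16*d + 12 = (d + 2)*(d^2 + 5*d + 6) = (d + 2)^2*(d + 3)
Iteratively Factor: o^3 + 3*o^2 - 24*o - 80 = (o - 5)*(o^2 + 8*o + 16) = (o - 5)*(o + 4)*(o + 4)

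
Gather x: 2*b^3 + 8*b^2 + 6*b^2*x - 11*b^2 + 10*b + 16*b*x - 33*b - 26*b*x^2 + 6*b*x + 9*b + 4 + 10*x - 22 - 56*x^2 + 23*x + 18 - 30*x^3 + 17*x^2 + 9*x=2*b^3 - 3*b^2 - 14*b - 30*x^3 + x^2*(-26*b - 39) + x*(6*b^2 + 22*b + 42)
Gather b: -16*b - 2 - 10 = -16*b - 12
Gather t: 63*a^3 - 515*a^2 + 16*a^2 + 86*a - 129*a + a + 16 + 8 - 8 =63*a^3 - 499*a^2 - 42*a + 16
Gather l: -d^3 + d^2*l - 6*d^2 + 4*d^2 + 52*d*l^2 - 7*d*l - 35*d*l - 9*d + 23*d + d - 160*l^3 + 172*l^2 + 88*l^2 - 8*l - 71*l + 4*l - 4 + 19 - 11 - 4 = -d^3 - 2*d^2 + 15*d - 160*l^3 + l^2*(52*d + 260) + l*(d^2 - 42*d - 75)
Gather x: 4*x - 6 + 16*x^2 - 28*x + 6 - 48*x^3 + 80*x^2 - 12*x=-48*x^3 + 96*x^2 - 36*x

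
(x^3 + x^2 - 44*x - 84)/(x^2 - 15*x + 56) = (x^2 + 8*x + 12)/(x - 8)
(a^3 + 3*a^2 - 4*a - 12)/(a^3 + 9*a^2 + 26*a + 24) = (a - 2)/(a + 4)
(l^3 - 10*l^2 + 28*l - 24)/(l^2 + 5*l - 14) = (l^2 - 8*l + 12)/(l + 7)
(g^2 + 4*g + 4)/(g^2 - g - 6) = (g + 2)/(g - 3)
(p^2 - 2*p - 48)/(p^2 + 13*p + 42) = (p - 8)/(p + 7)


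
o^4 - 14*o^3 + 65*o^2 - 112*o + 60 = (o - 6)*(o - 5)*(o - 2)*(o - 1)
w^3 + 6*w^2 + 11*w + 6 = (w + 1)*(w + 2)*(w + 3)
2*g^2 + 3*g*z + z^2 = (g + z)*(2*g + z)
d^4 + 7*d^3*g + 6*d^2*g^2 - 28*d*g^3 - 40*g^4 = (d - 2*g)*(d + 2*g)^2*(d + 5*g)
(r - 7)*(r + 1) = r^2 - 6*r - 7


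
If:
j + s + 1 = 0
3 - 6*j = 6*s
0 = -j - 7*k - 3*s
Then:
No Solution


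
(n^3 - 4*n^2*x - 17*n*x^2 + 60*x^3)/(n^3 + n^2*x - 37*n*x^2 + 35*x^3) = (-n^2 - n*x + 12*x^2)/(-n^2 - 6*n*x + 7*x^2)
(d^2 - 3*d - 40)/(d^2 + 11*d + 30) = (d - 8)/(d + 6)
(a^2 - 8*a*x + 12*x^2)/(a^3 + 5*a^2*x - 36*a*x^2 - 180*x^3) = (a - 2*x)/(a^2 + 11*a*x + 30*x^2)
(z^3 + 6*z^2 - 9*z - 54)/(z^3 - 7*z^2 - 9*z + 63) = (z + 6)/(z - 7)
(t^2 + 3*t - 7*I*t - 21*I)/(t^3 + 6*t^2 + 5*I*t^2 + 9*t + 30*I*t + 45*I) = (t - 7*I)/(t^2 + t*(3 + 5*I) + 15*I)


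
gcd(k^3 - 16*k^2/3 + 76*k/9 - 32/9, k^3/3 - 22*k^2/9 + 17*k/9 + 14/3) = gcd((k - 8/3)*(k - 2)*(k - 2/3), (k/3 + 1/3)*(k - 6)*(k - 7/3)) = 1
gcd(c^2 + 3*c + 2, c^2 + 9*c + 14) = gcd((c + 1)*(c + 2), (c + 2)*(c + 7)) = c + 2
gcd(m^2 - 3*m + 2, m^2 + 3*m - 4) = m - 1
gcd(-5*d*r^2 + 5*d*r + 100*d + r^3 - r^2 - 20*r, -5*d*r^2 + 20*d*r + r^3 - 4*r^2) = -5*d + r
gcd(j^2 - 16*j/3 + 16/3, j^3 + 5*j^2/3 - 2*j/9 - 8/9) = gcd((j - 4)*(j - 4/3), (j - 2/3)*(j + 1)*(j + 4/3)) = 1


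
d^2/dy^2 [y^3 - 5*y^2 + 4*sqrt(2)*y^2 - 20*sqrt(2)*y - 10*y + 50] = 6*y - 10 + 8*sqrt(2)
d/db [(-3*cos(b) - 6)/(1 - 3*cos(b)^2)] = 3*(-3*sin(b)^2 + 12*cos(b) + 4)*sin(b)/(3*cos(b)^2 - 1)^2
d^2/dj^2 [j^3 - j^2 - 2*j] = 6*j - 2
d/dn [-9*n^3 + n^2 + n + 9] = -27*n^2 + 2*n + 1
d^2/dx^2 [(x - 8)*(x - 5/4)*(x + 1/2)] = 6*x - 35/2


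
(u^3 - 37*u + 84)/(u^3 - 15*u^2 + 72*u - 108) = (u^2 + 3*u - 28)/(u^2 - 12*u + 36)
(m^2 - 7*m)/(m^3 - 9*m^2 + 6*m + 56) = m/(m^2 - 2*m - 8)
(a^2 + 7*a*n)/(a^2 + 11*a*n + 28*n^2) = a/(a + 4*n)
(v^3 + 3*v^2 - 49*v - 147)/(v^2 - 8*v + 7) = (v^2 + 10*v + 21)/(v - 1)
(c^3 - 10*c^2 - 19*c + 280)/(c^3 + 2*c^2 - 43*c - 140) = (c - 8)/(c + 4)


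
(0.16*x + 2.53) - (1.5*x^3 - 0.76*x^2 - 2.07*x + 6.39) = -1.5*x^3 + 0.76*x^2 + 2.23*x - 3.86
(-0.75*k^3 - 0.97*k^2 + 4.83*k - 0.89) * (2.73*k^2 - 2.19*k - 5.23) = -2.0475*k^5 - 1.0056*k^4 + 19.2327*k^3 - 7.9343*k^2 - 23.3118*k + 4.6547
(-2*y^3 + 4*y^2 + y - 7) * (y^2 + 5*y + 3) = -2*y^5 - 6*y^4 + 15*y^3 + 10*y^2 - 32*y - 21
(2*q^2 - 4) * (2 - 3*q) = -6*q^3 + 4*q^2 + 12*q - 8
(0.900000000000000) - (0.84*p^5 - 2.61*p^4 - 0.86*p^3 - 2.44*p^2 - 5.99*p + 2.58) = -0.84*p^5 + 2.61*p^4 + 0.86*p^3 + 2.44*p^2 + 5.99*p - 1.68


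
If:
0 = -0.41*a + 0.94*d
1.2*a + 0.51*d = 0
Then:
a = 0.00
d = 0.00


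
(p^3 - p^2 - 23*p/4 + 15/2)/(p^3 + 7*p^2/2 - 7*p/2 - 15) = (p - 3/2)/(p + 3)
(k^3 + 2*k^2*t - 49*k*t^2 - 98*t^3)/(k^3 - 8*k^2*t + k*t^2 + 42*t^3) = (-k - 7*t)/(-k + 3*t)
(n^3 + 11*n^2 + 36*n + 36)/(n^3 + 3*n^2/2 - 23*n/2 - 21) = 2*(n + 6)/(2*n - 7)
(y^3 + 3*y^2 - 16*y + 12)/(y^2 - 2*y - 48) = (y^2 - 3*y + 2)/(y - 8)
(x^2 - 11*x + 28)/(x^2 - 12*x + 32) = (x - 7)/(x - 8)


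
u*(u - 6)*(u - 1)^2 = u^4 - 8*u^3 + 13*u^2 - 6*u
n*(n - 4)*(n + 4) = n^3 - 16*n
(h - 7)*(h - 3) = h^2 - 10*h + 21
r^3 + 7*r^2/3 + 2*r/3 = r*(r + 1/3)*(r + 2)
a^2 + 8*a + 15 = (a + 3)*(a + 5)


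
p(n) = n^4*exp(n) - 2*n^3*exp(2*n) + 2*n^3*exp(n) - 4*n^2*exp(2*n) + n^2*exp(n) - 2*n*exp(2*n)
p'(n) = n^4*exp(n) - 4*n^3*exp(2*n) + 6*n^3*exp(n) - 14*n^2*exp(2*n) + 7*n^2*exp(n) - 12*n*exp(2*n) + 2*n*exp(n) - 2*exp(2*n)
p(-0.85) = 0.01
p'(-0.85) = 0.18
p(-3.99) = 2.66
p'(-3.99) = -0.42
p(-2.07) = 0.69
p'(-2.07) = -1.16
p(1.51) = -324.85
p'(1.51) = -1145.63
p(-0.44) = 0.15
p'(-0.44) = 0.38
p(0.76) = -17.70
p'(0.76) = -77.60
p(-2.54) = 1.28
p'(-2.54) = -1.29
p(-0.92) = 0.00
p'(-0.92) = 0.10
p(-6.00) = 2.23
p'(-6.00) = 0.60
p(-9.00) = 0.64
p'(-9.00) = 0.34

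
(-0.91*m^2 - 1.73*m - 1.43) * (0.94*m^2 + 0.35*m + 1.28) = -0.8554*m^4 - 1.9447*m^3 - 3.1145*m^2 - 2.7149*m - 1.8304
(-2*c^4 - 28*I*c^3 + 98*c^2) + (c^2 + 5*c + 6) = -2*c^4 - 28*I*c^3 + 99*c^2 + 5*c + 6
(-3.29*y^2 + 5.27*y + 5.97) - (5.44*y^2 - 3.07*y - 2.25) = -8.73*y^2 + 8.34*y + 8.22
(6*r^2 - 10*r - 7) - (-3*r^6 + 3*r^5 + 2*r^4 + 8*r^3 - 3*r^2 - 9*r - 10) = 3*r^6 - 3*r^5 - 2*r^4 - 8*r^3 + 9*r^2 - r + 3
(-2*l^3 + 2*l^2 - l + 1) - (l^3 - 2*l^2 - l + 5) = -3*l^3 + 4*l^2 - 4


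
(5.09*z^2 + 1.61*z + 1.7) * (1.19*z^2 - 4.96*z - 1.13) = 6.0571*z^4 - 23.3305*z^3 - 11.7143*z^2 - 10.2513*z - 1.921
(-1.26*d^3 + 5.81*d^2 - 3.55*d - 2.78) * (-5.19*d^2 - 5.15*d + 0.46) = 6.5394*d^5 - 23.6649*d^4 - 12.0766*d^3 + 35.3833*d^2 + 12.684*d - 1.2788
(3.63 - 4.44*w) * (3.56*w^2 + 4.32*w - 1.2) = -15.8064*w^3 - 6.258*w^2 + 21.0096*w - 4.356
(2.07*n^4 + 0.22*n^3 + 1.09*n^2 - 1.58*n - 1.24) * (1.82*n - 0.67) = 3.7674*n^5 - 0.9865*n^4 + 1.8364*n^3 - 3.6059*n^2 - 1.1982*n + 0.8308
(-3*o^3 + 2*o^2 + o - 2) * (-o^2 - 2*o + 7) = 3*o^5 + 4*o^4 - 26*o^3 + 14*o^2 + 11*o - 14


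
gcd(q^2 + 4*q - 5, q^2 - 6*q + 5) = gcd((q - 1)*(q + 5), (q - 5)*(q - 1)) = q - 1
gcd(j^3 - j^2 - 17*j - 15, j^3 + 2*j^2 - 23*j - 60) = j^2 - 2*j - 15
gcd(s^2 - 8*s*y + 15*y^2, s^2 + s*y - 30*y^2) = -s + 5*y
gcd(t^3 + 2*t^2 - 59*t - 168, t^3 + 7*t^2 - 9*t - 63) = t^2 + 10*t + 21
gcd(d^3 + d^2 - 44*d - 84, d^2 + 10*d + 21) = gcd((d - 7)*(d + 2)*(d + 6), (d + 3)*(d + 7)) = 1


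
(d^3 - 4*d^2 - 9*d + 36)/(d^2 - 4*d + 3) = (d^2 - d - 12)/(d - 1)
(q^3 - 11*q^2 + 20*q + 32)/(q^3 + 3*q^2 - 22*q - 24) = (q - 8)/(q + 6)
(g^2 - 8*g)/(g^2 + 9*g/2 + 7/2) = 2*g*(g - 8)/(2*g^2 + 9*g + 7)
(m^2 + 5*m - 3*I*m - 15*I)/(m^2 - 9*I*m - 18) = (m + 5)/(m - 6*I)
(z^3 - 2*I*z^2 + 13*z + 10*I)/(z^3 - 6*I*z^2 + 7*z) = (z^2 - 3*I*z + 10)/(z*(z - 7*I))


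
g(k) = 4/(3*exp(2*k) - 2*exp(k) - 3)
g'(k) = 4*(-6*exp(2*k) + 2*exp(k))/(3*exp(2*k) - 2*exp(k) - 3)^2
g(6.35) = 0.00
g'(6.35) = -0.00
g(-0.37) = -1.36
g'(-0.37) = -0.68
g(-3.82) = -1.31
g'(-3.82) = 0.02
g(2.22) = 0.02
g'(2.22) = -0.04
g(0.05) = -2.24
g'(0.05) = -5.67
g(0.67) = 0.88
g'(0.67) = -3.67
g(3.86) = 0.00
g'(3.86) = -0.00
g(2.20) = 0.02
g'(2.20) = -0.04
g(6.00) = 0.00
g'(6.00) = 0.00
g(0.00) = -2.00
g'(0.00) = -4.00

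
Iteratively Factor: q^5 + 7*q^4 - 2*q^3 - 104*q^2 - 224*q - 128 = (q - 4)*(q^4 + 11*q^3 + 42*q^2 + 64*q + 32) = (q - 4)*(q + 1)*(q^3 + 10*q^2 + 32*q + 32) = (q - 4)*(q + 1)*(q + 2)*(q^2 + 8*q + 16) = (q - 4)*(q + 1)*(q + 2)*(q + 4)*(q + 4)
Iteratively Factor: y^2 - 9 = (y - 3)*(y + 3)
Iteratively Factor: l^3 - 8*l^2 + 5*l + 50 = (l - 5)*(l^2 - 3*l - 10) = (l - 5)^2*(l + 2)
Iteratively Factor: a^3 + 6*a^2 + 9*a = (a)*(a^2 + 6*a + 9) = a*(a + 3)*(a + 3)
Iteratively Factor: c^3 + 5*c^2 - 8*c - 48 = (c + 4)*(c^2 + c - 12) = (c - 3)*(c + 4)*(c + 4)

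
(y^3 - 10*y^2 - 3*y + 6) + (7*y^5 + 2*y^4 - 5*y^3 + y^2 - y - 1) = 7*y^5 + 2*y^4 - 4*y^3 - 9*y^2 - 4*y + 5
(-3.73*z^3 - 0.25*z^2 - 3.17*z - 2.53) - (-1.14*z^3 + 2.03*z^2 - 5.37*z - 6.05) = -2.59*z^3 - 2.28*z^2 + 2.2*z + 3.52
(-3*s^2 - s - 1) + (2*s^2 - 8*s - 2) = -s^2 - 9*s - 3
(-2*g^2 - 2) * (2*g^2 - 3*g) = -4*g^4 + 6*g^3 - 4*g^2 + 6*g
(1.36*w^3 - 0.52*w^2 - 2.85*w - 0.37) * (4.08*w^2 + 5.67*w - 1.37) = 5.5488*w^5 + 5.5896*w^4 - 16.4396*w^3 - 16.9567*w^2 + 1.8066*w + 0.5069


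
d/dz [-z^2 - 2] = -2*z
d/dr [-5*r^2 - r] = -10*r - 1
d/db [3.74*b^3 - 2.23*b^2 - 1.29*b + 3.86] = 11.22*b^2 - 4.46*b - 1.29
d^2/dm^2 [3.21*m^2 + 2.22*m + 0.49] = 6.42000000000000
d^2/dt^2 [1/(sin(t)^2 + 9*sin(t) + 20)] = (-4*sin(t)^4 - 27*sin(t)^3 + 5*sin(t)^2 + 234*sin(t) + 122)/(sin(t)^2 + 9*sin(t) + 20)^3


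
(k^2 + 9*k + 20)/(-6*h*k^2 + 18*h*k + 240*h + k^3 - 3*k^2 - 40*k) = (-k - 4)/(6*h*k - 48*h - k^2 + 8*k)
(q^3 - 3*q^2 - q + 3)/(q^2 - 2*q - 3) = q - 1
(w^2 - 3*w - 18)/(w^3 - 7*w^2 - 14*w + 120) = (w + 3)/(w^2 - w - 20)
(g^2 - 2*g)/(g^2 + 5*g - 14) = g/(g + 7)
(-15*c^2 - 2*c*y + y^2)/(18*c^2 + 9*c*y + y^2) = (-5*c + y)/(6*c + y)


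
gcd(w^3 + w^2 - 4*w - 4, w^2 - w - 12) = 1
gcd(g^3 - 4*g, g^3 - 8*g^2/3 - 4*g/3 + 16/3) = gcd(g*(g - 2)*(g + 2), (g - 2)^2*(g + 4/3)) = g - 2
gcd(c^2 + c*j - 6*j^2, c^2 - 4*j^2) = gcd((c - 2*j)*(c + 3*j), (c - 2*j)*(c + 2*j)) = c - 2*j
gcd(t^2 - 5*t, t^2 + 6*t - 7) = 1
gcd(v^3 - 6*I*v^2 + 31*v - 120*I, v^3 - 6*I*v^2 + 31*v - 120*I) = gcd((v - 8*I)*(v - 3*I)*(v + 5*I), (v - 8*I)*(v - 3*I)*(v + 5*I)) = v^3 - 6*I*v^2 + 31*v - 120*I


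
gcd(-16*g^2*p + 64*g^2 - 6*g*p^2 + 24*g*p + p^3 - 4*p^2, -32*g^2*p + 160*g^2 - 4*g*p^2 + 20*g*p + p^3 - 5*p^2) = -8*g + p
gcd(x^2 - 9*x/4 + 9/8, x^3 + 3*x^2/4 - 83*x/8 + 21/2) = x - 3/2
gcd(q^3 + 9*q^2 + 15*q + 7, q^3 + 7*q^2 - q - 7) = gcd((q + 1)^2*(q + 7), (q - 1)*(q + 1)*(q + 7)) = q^2 + 8*q + 7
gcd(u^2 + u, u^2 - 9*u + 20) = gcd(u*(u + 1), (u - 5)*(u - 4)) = 1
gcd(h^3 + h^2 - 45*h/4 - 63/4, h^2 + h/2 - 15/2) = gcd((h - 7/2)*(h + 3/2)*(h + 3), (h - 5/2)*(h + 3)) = h + 3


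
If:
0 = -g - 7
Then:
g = -7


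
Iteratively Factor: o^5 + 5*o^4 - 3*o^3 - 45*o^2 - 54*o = (o - 3)*(o^4 + 8*o^3 + 21*o^2 + 18*o) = (o - 3)*(o + 3)*(o^3 + 5*o^2 + 6*o) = o*(o - 3)*(o + 3)*(o^2 + 5*o + 6) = o*(o - 3)*(o + 3)^2*(o + 2)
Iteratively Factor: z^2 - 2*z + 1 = (z - 1)*(z - 1)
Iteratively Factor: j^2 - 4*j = (j)*(j - 4)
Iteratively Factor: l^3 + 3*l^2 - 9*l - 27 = (l + 3)*(l^2 - 9) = (l + 3)^2*(l - 3)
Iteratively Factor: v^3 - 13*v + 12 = (v - 3)*(v^2 + 3*v - 4) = (v - 3)*(v - 1)*(v + 4)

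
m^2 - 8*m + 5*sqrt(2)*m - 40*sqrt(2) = (m - 8)*(m + 5*sqrt(2))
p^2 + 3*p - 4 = (p - 1)*(p + 4)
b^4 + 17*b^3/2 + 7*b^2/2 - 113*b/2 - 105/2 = (b - 5/2)*(b + 1)*(b + 3)*(b + 7)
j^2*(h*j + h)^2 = h^2*j^4 + 2*h^2*j^3 + h^2*j^2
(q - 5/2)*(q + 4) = q^2 + 3*q/2 - 10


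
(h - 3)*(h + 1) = h^2 - 2*h - 3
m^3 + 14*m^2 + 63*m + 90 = (m + 3)*(m + 5)*(m + 6)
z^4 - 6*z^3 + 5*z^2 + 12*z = z*(z - 4)*(z - 3)*(z + 1)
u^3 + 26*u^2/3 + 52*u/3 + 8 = (u + 2/3)*(u + 2)*(u + 6)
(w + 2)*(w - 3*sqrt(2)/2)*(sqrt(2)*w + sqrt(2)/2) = sqrt(2)*w^3 - 3*w^2 + 5*sqrt(2)*w^2/2 - 15*w/2 + sqrt(2)*w - 3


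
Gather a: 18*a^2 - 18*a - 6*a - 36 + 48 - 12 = 18*a^2 - 24*a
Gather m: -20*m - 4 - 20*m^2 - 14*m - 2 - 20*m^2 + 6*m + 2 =-40*m^2 - 28*m - 4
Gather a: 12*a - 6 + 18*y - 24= 12*a + 18*y - 30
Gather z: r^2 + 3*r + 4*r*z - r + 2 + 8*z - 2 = r^2 + 2*r + z*(4*r + 8)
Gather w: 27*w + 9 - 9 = 27*w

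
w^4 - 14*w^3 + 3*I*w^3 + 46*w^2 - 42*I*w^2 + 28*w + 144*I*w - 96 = (w - 8)*(w - 6)*(w + I)*(w + 2*I)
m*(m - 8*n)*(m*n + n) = m^3*n - 8*m^2*n^2 + m^2*n - 8*m*n^2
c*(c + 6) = c^2 + 6*c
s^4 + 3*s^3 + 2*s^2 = s^2*(s + 1)*(s + 2)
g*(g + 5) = g^2 + 5*g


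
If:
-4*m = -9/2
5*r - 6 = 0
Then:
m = 9/8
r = 6/5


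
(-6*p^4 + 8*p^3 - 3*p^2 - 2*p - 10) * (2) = -12*p^4 + 16*p^3 - 6*p^2 - 4*p - 20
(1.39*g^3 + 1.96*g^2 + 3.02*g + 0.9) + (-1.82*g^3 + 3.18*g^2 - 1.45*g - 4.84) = -0.43*g^3 + 5.14*g^2 + 1.57*g - 3.94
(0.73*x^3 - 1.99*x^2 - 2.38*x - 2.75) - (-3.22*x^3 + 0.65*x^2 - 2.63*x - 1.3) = 3.95*x^3 - 2.64*x^2 + 0.25*x - 1.45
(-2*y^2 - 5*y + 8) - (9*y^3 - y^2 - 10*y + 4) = -9*y^3 - y^2 + 5*y + 4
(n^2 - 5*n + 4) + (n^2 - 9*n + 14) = 2*n^2 - 14*n + 18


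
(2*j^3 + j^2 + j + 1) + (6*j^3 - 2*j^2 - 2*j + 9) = 8*j^3 - j^2 - j + 10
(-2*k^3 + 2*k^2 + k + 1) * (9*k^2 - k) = -18*k^5 + 20*k^4 + 7*k^3 + 8*k^2 - k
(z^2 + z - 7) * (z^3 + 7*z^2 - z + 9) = z^5 + 8*z^4 - z^3 - 41*z^2 + 16*z - 63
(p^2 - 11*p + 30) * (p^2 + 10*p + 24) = p^4 - p^3 - 56*p^2 + 36*p + 720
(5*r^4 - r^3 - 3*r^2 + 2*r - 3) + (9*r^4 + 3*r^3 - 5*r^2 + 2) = 14*r^4 + 2*r^3 - 8*r^2 + 2*r - 1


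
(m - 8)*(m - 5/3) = m^2 - 29*m/3 + 40/3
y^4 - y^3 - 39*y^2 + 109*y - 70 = (y - 5)*(y - 2)*(y - 1)*(y + 7)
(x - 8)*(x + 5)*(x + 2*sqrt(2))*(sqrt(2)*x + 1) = sqrt(2)*x^4 - 3*sqrt(2)*x^3 + 5*x^3 - 38*sqrt(2)*x^2 - 15*x^2 - 200*x - 6*sqrt(2)*x - 80*sqrt(2)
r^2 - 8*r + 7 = (r - 7)*(r - 1)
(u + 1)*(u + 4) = u^2 + 5*u + 4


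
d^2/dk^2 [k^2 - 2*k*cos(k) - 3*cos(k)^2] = 2*k*cos(k) - 12*sin(k)^2 + 4*sin(k) + 8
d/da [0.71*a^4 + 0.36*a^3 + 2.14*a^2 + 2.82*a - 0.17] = 2.84*a^3 + 1.08*a^2 + 4.28*a + 2.82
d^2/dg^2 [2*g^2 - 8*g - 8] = 4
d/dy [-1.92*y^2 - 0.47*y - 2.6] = -3.84*y - 0.47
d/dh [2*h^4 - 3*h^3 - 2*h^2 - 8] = h*(8*h^2 - 9*h - 4)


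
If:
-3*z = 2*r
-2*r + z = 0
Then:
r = 0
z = 0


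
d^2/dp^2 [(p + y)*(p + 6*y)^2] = 6*p + 26*y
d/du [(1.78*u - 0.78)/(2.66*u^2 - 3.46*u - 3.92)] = (-4.7348*u^2 + 4.1496*u - 9.6764)/(7.0756*u^4 - 18.4072*u^3 - 8.8828*u^2 + 27.1264*u + 15.3664)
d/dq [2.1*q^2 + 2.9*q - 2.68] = 4.2*q + 2.9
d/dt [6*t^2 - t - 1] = 12*t - 1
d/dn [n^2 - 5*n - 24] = 2*n - 5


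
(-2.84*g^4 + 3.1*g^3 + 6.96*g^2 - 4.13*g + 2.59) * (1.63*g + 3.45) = -4.6292*g^5 - 4.745*g^4 + 22.0398*g^3 + 17.2801*g^2 - 10.0268*g + 8.9355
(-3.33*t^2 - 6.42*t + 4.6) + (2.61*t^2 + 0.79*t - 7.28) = -0.72*t^2 - 5.63*t - 2.68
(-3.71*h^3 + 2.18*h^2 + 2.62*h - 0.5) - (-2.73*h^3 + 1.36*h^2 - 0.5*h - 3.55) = -0.98*h^3 + 0.82*h^2 + 3.12*h + 3.05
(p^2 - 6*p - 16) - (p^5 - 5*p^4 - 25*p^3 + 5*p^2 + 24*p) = -p^5 + 5*p^4 + 25*p^3 - 4*p^2 - 30*p - 16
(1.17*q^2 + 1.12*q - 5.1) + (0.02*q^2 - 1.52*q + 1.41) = 1.19*q^2 - 0.4*q - 3.69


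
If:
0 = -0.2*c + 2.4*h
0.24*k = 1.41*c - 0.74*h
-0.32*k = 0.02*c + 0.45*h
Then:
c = 0.00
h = 0.00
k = 0.00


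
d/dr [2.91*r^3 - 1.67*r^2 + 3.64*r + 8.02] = 8.73*r^2 - 3.34*r + 3.64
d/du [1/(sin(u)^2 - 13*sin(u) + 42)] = (13 - 2*sin(u))*cos(u)/(sin(u)^2 - 13*sin(u) + 42)^2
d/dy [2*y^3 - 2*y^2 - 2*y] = 6*y^2 - 4*y - 2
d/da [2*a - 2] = 2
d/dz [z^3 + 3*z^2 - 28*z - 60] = 3*z^2 + 6*z - 28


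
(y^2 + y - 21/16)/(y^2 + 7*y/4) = (y - 3/4)/y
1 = 1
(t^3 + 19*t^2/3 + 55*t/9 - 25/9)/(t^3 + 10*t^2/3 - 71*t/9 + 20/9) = (3*t + 5)/(3*t - 4)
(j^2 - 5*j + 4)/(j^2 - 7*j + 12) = (j - 1)/(j - 3)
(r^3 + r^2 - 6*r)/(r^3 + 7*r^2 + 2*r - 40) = r*(r + 3)/(r^2 + 9*r + 20)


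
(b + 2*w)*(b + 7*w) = b^2 + 9*b*w + 14*w^2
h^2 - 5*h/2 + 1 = (h - 2)*(h - 1/2)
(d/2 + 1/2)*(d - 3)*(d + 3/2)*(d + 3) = d^4/2 + 5*d^3/4 - 15*d^2/4 - 45*d/4 - 27/4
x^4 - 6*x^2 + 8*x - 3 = (x - 1)^3*(x + 3)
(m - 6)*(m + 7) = m^2 + m - 42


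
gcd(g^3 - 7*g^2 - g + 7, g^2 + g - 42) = 1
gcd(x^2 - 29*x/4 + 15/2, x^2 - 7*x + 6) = x - 6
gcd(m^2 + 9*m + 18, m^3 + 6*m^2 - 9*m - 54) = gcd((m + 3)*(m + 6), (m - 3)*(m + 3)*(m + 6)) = m^2 + 9*m + 18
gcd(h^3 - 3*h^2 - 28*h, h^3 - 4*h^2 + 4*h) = h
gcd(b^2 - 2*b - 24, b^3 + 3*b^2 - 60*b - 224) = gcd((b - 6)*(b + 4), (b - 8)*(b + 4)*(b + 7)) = b + 4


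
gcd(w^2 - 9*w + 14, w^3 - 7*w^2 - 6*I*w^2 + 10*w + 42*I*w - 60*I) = w - 2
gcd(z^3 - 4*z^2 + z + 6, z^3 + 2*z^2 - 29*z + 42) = z^2 - 5*z + 6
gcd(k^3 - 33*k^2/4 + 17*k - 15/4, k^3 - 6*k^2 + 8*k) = 1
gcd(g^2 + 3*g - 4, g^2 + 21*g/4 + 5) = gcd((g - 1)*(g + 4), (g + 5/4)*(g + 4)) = g + 4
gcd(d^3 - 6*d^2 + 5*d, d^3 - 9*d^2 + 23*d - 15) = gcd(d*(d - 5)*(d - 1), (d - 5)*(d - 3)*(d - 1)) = d^2 - 6*d + 5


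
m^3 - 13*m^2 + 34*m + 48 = (m - 8)*(m - 6)*(m + 1)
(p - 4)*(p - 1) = p^2 - 5*p + 4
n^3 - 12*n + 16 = (n - 2)^2*(n + 4)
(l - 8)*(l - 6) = l^2 - 14*l + 48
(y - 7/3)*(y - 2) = y^2 - 13*y/3 + 14/3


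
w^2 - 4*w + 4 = (w - 2)^2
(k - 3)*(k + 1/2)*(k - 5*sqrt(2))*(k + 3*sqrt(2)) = k^4 - 2*sqrt(2)*k^3 - 5*k^3/2 - 63*k^2/2 + 5*sqrt(2)*k^2 + 3*sqrt(2)*k + 75*k + 45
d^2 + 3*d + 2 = (d + 1)*(d + 2)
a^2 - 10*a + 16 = (a - 8)*(a - 2)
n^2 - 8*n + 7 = (n - 7)*(n - 1)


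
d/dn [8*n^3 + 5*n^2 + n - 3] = 24*n^2 + 10*n + 1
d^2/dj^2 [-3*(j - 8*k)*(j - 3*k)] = -6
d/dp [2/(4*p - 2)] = -2/(2*p - 1)^2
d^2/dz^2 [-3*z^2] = -6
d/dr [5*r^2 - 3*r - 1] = 10*r - 3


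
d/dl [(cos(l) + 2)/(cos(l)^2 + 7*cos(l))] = (sin(l) + 14*sin(l)/cos(l)^2 + 4*tan(l))/(cos(l) + 7)^2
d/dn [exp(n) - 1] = exp(n)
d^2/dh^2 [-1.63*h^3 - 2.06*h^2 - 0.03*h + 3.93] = -9.78*h - 4.12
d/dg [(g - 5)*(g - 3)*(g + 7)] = 3*g^2 - 2*g - 41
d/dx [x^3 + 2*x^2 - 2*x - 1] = 3*x^2 + 4*x - 2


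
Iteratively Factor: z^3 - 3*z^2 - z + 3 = (z - 1)*(z^2 - 2*z - 3) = (z - 1)*(z + 1)*(z - 3)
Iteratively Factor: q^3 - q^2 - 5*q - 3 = (q - 3)*(q^2 + 2*q + 1) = (q - 3)*(q + 1)*(q + 1)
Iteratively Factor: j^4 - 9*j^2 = (j)*(j^3 - 9*j) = j*(j + 3)*(j^2 - 3*j) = j*(j - 3)*(j + 3)*(j)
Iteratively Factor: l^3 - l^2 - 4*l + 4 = (l - 1)*(l^2 - 4) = (l - 1)*(l + 2)*(l - 2)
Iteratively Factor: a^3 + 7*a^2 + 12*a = (a + 4)*(a^2 + 3*a) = a*(a + 4)*(a + 3)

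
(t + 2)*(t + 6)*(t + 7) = t^3 + 15*t^2 + 68*t + 84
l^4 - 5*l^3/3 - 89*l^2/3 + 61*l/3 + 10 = (l - 6)*(l - 1)*(l + 1/3)*(l + 5)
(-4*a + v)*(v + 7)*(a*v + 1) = -4*a^2*v^2 - 28*a^2*v + a*v^3 + 7*a*v^2 - 4*a*v - 28*a + v^2 + 7*v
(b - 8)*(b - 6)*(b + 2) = b^3 - 12*b^2 + 20*b + 96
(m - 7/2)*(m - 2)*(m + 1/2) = m^3 - 5*m^2 + 17*m/4 + 7/2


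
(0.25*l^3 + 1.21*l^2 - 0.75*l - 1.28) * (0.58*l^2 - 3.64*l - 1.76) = 0.145*l^5 - 0.2082*l^4 - 5.2794*l^3 - 0.142*l^2 + 5.9792*l + 2.2528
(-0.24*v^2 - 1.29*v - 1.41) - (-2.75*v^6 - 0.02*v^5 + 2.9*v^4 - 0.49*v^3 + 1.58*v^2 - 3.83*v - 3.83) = 2.75*v^6 + 0.02*v^5 - 2.9*v^4 + 0.49*v^3 - 1.82*v^2 + 2.54*v + 2.42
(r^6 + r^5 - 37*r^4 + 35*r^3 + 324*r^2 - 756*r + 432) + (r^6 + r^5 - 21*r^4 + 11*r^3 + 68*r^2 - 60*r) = 2*r^6 + 2*r^5 - 58*r^4 + 46*r^3 + 392*r^2 - 816*r + 432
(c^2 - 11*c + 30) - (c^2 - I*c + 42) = -11*c + I*c - 12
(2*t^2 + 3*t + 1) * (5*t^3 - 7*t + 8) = 10*t^5 + 15*t^4 - 9*t^3 - 5*t^2 + 17*t + 8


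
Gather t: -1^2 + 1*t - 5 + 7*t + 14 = 8*t + 8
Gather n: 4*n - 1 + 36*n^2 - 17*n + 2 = 36*n^2 - 13*n + 1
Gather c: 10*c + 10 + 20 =10*c + 30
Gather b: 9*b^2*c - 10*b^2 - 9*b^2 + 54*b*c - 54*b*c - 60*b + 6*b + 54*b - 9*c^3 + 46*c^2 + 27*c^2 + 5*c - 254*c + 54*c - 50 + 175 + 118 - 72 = b^2*(9*c - 19) - 9*c^3 + 73*c^2 - 195*c + 171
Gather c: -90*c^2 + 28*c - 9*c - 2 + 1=-90*c^2 + 19*c - 1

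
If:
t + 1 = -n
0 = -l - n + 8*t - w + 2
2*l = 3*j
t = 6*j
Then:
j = 2*w/105 - 2/35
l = w/35 - 3/35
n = -4*w/35 - 23/35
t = 4*w/35 - 12/35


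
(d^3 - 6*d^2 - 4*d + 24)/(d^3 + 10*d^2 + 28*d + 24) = (d^2 - 8*d + 12)/(d^2 + 8*d + 12)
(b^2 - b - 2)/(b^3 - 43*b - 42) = (b - 2)/(b^2 - b - 42)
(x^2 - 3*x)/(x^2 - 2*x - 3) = x/(x + 1)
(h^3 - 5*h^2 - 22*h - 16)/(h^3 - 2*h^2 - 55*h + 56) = (h^2 + 3*h + 2)/(h^2 + 6*h - 7)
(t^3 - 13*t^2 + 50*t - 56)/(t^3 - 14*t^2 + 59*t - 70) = (t - 4)/(t - 5)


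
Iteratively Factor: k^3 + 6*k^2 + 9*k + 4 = (k + 4)*(k^2 + 2*k + 1) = (k + 1)*(k + 4)*(k + 1)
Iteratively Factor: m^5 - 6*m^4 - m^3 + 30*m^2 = (m)*(m^4 - 6*m^3 - m^2 + 30*m) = m^2*(m^3 - 6*m^2 - m + 30) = m^2*(m - 3)*(m^2 - 3*m - 10) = m^2*(m - 3)*(m + 2)*(m - 5)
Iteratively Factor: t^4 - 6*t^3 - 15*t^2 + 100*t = (t - 5)*(t^3 - t^2 - 20*t) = (t - 5)^2*(t^2 + 4*t) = (t - 5)^2*(t + 4)*(t)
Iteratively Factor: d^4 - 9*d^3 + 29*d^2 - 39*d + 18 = (d - 1)*(d^3 - 8*d^2 + 21*d - 18) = (d - 3)*(d - 1)*(d^2 - 5*d + 6) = (d - 3)*(d - 2)*(d - 1)*(d - 3)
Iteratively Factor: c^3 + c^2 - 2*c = (c - 1)*(c^2 + 2*c) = (c - 1)*(c + 2)*(c)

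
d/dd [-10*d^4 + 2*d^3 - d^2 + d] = -40*d^3 + 6*d^2 - 2*d + 1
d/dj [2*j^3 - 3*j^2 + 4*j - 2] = 6*j^2 - 6*j + 4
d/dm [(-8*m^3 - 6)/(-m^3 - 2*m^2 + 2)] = 2*m*(8*m^3 - 33*m - 12)/(m^6 + 4*m^5 + 4*m^4 - 4*m^3 - 8*m^2 + 4)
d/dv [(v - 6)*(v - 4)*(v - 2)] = 3*v^2 - 24*v + 44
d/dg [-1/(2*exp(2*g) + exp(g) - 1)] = (4*exp(g) + 1)*exp(g)/(2*exp(2*g) + exp(g) - 1)^2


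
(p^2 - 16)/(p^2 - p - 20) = (p - 4)/(p - 5)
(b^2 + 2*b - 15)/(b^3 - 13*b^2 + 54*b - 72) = (b + 5)/(b^2 - 10*b + 24)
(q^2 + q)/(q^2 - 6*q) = (q + 1)/(q - 6)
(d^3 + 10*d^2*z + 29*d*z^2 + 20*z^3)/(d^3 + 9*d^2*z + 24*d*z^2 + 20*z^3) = (d^2 + 5*d*z + 4*z^2)/(d^2 + 4*d*z + 4*z^2)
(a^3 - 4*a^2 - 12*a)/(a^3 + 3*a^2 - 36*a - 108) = a*(a + 2)/(a^2 + 9*a + 18)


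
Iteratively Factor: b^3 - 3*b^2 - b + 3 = (b - 3)*(b^2 - 1) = (b - 3)*(b - 1)*(b + 1)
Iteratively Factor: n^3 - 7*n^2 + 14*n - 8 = (n - 2)*(n^2 - 5*n + 4) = (n - 2)*(n - 1)*(n - 4)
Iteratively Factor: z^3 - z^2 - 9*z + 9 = (z - 1)*(z^2 - 9) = (z - 1)*(z + 3)*(z - 3)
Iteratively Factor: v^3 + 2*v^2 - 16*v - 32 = (v - 4)*(v^2 + 6*v + 8) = (v - 4)*(v + 2)*(v + 4)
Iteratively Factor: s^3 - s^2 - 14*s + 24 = (s - 3)*(s^2 + 2*s - 8) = (s - 3)*(s + 4)*(s - 2)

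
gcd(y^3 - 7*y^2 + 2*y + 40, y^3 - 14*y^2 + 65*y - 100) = y^2 - 9*y + 20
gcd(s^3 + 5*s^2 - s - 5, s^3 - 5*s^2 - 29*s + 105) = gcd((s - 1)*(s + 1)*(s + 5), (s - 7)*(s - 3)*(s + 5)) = s + 5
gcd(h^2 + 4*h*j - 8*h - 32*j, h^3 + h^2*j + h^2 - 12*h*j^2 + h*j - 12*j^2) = h + 4*j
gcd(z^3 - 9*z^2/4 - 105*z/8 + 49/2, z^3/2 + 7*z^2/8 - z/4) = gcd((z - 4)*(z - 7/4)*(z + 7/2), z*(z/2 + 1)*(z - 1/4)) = 1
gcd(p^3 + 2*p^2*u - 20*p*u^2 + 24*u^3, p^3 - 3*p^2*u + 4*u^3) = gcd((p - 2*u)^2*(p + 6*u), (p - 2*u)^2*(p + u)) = p^2 - 4*p*u + 4*u^2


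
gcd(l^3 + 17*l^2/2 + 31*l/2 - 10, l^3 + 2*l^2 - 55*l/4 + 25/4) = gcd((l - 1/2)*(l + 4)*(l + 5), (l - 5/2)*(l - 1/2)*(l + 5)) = l^2 + 9*l/2 - 5/2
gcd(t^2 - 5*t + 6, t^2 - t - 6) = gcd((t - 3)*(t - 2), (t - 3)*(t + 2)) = t - 3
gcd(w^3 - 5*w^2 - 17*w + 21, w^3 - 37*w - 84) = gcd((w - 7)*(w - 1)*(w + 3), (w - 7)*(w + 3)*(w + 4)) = w^2 - 4*w - 21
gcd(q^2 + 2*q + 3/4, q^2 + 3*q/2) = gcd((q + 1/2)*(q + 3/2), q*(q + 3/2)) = q + 3/2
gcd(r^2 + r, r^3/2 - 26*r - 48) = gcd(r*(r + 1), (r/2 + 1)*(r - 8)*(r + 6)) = 1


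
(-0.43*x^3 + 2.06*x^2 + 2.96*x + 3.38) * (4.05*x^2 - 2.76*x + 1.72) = -1.7415*x^5 + 9.5298*x^4 + 5.5628*x^3 + 9.0626*x^2 - 4.2376*x + 5.8136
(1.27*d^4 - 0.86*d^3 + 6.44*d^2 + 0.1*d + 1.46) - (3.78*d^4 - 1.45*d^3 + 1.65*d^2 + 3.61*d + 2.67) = -2.51*d^4 + 0.59*d^3 + 4.79*d^2 - 3.51*d - 1.21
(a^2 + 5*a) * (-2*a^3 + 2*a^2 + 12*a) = -2*a^5 - 8*a^4 + 22*a^3 + 60*a^2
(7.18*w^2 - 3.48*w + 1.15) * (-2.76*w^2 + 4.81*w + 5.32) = -19.8168*w^4 + 44.1406*w^3 + 18.2848*w^2 - 12.9821*w + 6.118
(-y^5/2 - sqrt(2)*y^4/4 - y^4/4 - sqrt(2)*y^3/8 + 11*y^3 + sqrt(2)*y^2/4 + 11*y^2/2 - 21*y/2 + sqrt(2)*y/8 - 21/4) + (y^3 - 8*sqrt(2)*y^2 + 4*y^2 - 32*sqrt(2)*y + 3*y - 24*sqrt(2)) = -y^5/2 - sqrt(2)*y^4/4 - y^4/4 - sqrt(2)*y^3/8 + 12*y^3 - 31*sqrt(2)*y^2/4 + 19*y^2/2 - 255*sqrt(2)*y/8 - 15*y/2 - 24*sqrt(2) - 21/4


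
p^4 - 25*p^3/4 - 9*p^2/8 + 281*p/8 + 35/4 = (p - 5)*(p - 7/2)*(p + 1/4)*(p + 2)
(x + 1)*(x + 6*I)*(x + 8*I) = x^3 + x^2 + 14*I*x^2 - 48*x + 14*I*x - 48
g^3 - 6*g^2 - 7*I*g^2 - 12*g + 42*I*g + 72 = (g - 6)*(g - 4*I)*(g - 3*I)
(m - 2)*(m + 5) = m^2 + 3*m - 10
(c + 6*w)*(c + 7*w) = c^2 + 13*c*w + 42*w^2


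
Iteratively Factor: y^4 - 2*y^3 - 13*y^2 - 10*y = (y + 2)*(y^3 - 4*y^2 - 5*y) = (y - 5)*(y + 2)*(y^2 + y) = (y - 5)*(y + 1)*(y + 2)*(y)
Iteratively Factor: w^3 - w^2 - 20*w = (w)*(w^2 - w - 20) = w*(w - 5)*(w + 4)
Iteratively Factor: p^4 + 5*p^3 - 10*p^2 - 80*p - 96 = (p + 3)*(p^3 + 2*p^2 - 16*p - 32) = (p + 3)*(p + 4)*(p^2 - 2*p - 8) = (p - 4)*(p + 3)*(p + 4)*(p + 2)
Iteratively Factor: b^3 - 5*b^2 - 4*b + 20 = (b + 2)*(b^2 - 7*b + 10) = (b - 5)*(b + 2)*(b - 2)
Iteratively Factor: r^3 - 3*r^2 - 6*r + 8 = (r - 1)*(r^2 - 2*r - 8) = (r - 4)*(r - 1)*(r + 2)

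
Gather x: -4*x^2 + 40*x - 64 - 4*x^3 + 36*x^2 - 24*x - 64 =-4*x^3 + 32*x^2 + 16*x - 128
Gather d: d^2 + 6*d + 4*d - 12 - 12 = d^2 + 10*d - 24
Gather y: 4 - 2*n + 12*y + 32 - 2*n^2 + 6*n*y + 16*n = -2*n^2 + 14*n + y*(6*n + 12) + 36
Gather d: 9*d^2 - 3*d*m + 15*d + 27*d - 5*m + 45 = 9*d^2 + d*(42 - 3*m) - 5*m + 45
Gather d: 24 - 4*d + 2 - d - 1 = 25 - 5*d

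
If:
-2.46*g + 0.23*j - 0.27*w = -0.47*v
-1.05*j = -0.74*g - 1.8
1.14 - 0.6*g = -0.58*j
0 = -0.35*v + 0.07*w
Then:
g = 11.16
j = 9.58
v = -28.69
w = -143.47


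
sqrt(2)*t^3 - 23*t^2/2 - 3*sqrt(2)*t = t*(t - 6*sqrt(2))*(sqrt(2)*t + 1/2)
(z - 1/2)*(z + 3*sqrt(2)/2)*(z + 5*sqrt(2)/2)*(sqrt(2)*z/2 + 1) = sqrt(2)*z^4/2 - sqrt(2)*z^3/4 + 5*z^3 - 5*z^2/2 + 31*sqrt(2)*z^2/4 - 31*sqrt(2)*z/8 + 15*z/2 - 15/4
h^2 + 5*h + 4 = (h + 1)*(h + 4)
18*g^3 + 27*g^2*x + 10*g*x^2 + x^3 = (g + x)*(3*g + x)*(6*g + x)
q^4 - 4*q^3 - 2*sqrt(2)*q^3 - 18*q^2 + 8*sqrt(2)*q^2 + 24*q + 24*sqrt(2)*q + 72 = (q - 6)*(q + 2)*(q - 3*sqrt(2))*(q + sqrt(2))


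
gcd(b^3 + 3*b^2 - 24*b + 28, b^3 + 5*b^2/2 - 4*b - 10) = b - 2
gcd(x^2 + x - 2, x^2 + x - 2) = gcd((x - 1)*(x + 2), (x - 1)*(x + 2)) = x^2 + x - 2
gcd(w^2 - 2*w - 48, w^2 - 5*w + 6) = 1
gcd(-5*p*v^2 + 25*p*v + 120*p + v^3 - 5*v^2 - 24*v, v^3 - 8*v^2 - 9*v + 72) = v^2 - 5*v - 24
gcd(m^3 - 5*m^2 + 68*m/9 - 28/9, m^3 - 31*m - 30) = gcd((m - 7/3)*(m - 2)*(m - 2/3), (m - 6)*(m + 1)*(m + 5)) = 1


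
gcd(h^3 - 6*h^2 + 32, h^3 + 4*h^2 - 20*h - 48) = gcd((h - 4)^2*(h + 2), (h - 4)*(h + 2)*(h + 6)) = h^2 - 2*h - 8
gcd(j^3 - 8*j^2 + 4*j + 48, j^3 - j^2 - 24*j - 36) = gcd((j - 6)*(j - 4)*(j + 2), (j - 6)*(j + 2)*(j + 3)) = j^2 - 4*j - 12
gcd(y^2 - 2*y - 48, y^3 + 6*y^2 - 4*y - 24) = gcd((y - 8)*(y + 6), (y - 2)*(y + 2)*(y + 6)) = y + 6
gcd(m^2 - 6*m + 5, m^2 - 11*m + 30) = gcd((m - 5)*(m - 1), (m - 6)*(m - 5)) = m - 5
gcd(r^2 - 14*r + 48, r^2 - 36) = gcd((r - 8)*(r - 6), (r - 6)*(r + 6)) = r - 6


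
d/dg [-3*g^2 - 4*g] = -6*g - 4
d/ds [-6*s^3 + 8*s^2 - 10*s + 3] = -18*s^2 + 16*s - 10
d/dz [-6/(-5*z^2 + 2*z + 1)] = 12*(1 - 5*z)/(-5*z^2 + 2*z + 1)^2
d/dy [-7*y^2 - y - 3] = -14*y - 1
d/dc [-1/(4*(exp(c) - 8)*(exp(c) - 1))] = (2*exp(c) - 9)/(16*(exp(c) - 8)^2*sinh(c/2)^2)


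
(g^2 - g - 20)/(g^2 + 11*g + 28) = (g - 5)/(g + 7)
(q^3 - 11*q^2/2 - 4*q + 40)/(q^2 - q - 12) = (q^2 - 3*q/2 - 10)/(q + 3)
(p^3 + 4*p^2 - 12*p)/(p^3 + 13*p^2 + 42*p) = (p - 2)/(p + 7)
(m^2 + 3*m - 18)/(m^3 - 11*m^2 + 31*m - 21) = (m + 6)/(m^2 - 8*m + 7)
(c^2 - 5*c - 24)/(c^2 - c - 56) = (c + 3)/(c + 7)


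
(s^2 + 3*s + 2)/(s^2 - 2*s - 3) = (s + 2)/(s - 3)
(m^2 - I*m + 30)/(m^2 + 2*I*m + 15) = (m - 6*I)/(m - 3*I)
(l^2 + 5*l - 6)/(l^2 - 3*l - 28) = (-l^2 - 5*l + 6)/(-l^2 + 3*l + 28)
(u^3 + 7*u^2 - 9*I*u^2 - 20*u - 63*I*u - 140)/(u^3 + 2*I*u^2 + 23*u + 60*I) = (u^2 + u*(7 - 4*I) - 28*I)/(u^2 + 7*I*u - 12)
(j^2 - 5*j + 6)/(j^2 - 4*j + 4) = (j - 3)/(j - 2)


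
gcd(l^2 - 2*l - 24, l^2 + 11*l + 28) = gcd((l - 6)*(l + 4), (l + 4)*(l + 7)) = l + 4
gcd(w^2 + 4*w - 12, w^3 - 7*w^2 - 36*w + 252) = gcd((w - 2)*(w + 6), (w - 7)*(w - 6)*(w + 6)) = w + 6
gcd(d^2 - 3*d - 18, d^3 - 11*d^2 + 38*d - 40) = 1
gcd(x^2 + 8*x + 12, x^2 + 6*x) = x + 6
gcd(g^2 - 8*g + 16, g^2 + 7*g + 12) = 1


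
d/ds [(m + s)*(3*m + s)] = 4*m + 2*s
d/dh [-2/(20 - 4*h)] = -1/(2*(h - 5)^2)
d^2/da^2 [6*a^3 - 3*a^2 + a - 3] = 36*a - 6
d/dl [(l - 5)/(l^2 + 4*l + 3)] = (l^2 + 4*l - 2*(l - 5)*(l + 2) + 3)/(l^2 + 4*l + 3)^2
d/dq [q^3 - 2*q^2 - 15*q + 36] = 3*q^2 - 4*q - 15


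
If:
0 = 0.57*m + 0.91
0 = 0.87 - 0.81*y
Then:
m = -1.60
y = 1.07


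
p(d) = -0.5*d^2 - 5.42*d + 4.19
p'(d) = -1.0*d - 5.42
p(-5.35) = 18.88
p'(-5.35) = -0.07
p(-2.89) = 15.68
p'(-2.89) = -2.53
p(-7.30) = 17.11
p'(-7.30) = 1.88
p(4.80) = -33.35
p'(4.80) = -10.22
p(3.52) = -21.08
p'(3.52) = -8.94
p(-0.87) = 8.53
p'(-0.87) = -4.55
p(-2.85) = 15.58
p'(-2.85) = -2.57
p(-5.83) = 18.79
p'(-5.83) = 0.41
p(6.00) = -46.33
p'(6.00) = -11.42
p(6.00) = -46.33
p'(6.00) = -11.42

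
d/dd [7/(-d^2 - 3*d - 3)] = 7*(2*d + 3)/(d^2 + 3*d + 3)^2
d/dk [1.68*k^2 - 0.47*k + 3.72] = 3.36*k - 0.47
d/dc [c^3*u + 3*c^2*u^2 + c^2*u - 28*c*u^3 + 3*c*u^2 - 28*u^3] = u*(3*c^2 + 6*c*u + 2*c - 28*u^2 + 3*u)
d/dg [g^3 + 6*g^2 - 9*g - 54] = 3*g^2 + 12*g - 9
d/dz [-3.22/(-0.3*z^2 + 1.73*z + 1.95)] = (5.5706 - 1.932*z)/(-0.3*z^2 + 1.73*z + 1.95)^2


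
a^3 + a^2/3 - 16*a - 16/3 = (a - 4)*(a + 1/3)*(a + 4)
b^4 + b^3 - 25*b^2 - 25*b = b*(b - 5)*(b + 1)*(b + 5)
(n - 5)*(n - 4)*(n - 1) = n^3 - 10*n^2 + 29*n - 20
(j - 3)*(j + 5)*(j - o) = j^3 - j^2*o + 2*j^2 - 2*j*o - 15*j + 15*o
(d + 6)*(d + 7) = d^2 + 13*d + 42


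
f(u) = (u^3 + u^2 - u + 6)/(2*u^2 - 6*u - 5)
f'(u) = (6 - 4*u)*(u^3 + u^2 - u + 6)/(2*u^2 - 6*u - 5)^2 + (3*u^2 + 2*u - 1)/(2*u^2 - 6*u - 5)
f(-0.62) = -13.24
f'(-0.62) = 221.68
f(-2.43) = -0.00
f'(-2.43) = 0.55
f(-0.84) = 4.79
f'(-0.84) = 30.51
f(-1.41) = 0.89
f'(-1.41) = 1.68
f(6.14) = 8.02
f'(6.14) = -0.73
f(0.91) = -0.76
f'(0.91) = -0.17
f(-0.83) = 5.12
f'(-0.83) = 34.68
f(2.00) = -1.78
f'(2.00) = -2.06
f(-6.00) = -1.63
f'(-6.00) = 0.45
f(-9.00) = -3.00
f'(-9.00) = 0.46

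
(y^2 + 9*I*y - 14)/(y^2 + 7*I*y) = (y + 2*I)/y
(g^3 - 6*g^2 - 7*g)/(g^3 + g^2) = (g - 7)/g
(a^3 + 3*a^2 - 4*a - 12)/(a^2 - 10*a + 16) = (a^2 + 5*a + 6)/(a - 8)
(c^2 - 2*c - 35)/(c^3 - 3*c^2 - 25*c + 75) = (c - 7)/(c^2 - 8*c + 15)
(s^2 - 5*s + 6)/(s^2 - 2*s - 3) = (s - 2)/(s + 1)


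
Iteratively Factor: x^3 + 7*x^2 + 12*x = (x)*(x^2 + 7*x + 12) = x*(x + 4)*(x + 3)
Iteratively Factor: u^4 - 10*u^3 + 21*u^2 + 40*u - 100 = (u - 5)*(u^3 - 5*u^2 - 4*u + 20) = (u - 5)*(u - 2)*(u^2 - 3*u - 10) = (u - 5)*(u - 2)*(u + 2)*(u - 5)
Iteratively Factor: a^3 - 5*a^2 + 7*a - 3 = (a - 1)*(a^2 - 4*a + 3) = (a - 3)*(a - 1)*(a - 1)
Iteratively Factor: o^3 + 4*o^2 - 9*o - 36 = (o + 4)*(o^2 - 9) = (o - 3)*(o + 4)*(o + 3)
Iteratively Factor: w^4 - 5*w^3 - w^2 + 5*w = (w + 1)*(w^3 - 6*w^2 + 5*w) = (w - 5)*(w + 1)*(w^2 - w) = (w - 5)*(w - 1)*(w + 1)*(w)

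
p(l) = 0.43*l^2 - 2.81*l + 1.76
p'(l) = 0.86*l - 2.81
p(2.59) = -2.63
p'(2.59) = -0.58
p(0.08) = 1.54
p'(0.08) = -2.74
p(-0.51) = 3.30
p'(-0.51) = -3.25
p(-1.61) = 7.40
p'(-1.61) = -4.19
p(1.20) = -0.99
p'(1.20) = -1.78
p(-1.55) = 7.15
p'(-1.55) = -4.14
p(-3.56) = 17.21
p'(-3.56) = -5.87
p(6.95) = 3.00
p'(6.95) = 3.17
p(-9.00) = 61.88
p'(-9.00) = -10.55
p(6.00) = 0.38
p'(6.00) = 2.35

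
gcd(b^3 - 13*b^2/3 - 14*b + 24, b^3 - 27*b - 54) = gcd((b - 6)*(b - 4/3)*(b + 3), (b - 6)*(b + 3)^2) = b^2 - 3*b - 18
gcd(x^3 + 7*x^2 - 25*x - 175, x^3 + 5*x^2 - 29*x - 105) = x^2 + 2*x - 35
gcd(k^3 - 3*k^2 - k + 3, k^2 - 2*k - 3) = k^2 - 2*k - 3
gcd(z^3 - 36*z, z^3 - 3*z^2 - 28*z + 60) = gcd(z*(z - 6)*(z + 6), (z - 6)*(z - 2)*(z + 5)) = z - 6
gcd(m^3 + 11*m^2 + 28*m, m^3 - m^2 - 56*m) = m^2 + 7*m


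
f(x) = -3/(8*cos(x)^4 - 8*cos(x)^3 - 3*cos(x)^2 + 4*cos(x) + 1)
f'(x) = -3*(32*sin(x)*cos(x)^3 - 24*sin(x)*cos(x)^2 - 6*sin(x)*cos(x) + 4*sin(x))/(8*cos(x)^4 - 8*cos(x)^3 - 3*cos(x)^2 + 4*cos(x) + 1)^2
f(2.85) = -0.37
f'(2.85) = 0.52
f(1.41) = -1.95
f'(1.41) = -3.21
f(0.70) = -2.05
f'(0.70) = 0.28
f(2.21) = -11.64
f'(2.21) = 281.06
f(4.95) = -1.77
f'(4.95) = 1.70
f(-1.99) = 8.19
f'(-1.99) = 6.30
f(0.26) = -1.65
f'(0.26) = -1.09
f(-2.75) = -0.44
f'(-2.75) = -0.87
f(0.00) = -1.50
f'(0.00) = 0.00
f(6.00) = -1.67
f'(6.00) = 1.16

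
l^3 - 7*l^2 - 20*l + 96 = (l - 8)*(l - 3)*(l + 4)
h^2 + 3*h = h*(h + 3)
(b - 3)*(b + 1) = b^2 - 2*b - 3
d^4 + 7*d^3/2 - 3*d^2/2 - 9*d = d*(d - 3/2)*(d + 2)*(d + 3)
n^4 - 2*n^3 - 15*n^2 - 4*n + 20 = (n - 5)*(n - 1)*(n + 2)^2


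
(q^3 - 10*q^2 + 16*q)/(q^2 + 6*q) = (q^2 - 10*q + 16)/(q + 6)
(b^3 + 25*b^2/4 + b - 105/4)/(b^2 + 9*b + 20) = (4*b^2 + 5*b - 21)/(4*(b + 4))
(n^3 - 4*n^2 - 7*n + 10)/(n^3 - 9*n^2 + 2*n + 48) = (n^2 - 6*n + 5)/(n^2 - 11*n + 24)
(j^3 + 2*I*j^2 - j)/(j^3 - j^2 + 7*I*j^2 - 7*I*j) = (j^2 + 2*I*j - 1)/(j^2 - j + 7*I*j - 7*I)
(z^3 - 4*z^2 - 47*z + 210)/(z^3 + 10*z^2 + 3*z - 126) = (z^2 - 11*z + 30)/(z^2 + 3*z - 18)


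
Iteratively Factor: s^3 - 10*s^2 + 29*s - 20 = (s - 4)*(s^2 - 6*s + 5) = (s - 4)*(s - 1)*(s - 5)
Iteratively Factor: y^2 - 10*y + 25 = (y - 5)*(y - 5)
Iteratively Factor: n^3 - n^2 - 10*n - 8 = (n + 2)*(n^2 - 3*n - 4) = (n - 4)*(n + 2)*(n + 1)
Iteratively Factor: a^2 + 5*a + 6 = (a + 3)*(a + 2)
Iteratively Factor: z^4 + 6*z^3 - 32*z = (z + 4)*(z^3 + 2*z^2 - 8*z) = (z - 2)*(z + 4)*(z^2 + 4*z) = z*(z - 2)*(z + 4)*(z + 4)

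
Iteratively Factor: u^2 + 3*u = (u + 3)*(u)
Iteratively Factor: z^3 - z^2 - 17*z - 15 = (z + 3)*(z^2 - 4*z - 5) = (z - 5)*(z + 3)*(z + 1)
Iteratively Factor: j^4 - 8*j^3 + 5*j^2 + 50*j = (j - 5)*(j^3 - 3*j^2 - 10*j) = (j - 5)*(j + 2)*(j^2 - 5*j) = j*(j - 5)*(j + 2)*(j - 5)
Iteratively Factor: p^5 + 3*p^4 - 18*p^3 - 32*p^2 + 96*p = (p)*(p^4 + 3*p^3 - 18*p^2 - 32*p + 96) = p*(p + 4)*(p^3 - p^2 - 14*p + 24) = p*(p + 4)^2*(p^2 - 5*p + 6) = p*(p - 2)*(p + 4)^2*(p - 3)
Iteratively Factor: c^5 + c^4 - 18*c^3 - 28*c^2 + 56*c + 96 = (c - 2)*(c^4 + 3*c^3 - 12*c^2 - 52*c - 48) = (c - 4)*(c - 2)*(c^3 + 7*c^2 + 16*c + 12) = (c - 4)*(c - 2)*(c + 2)*(c^2 + 5*c + 6) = (c - 4)*(c - 2)*(c + 2)^2*(c + 3)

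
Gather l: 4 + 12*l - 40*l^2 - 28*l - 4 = -40*l^2 - 16*l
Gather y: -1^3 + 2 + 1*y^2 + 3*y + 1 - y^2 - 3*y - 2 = 0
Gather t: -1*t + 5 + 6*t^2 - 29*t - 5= 6*t^2 - 30*t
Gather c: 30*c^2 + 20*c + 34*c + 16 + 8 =30*c^2 + 54*c + 24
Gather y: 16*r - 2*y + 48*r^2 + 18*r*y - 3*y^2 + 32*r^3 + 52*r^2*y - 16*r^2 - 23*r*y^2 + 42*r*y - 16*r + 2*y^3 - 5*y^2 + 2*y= 32*r^3 + 32*r^2 + 2*y^3 + y^2*(-23*r - 8) + y*(52*r^2 + 60*r)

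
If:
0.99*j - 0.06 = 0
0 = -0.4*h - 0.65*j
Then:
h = -0.10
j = 0.06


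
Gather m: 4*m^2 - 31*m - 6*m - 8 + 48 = 4*m^2 - 37*m + 40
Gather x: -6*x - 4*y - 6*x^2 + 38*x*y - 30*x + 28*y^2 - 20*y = -6*x^2 + x*(38*y - 36) + 28*y^2 - 24*y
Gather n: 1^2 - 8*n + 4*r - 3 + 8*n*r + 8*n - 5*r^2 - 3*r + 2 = 8*n*r - 5*r^2 + r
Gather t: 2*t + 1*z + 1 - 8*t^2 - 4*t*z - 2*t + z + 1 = -8*t^2 - 4*t*z + 2*z + 2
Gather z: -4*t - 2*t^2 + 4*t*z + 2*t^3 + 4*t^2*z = 2*t^3 - 2*t^2 - 4*t + z*(4*t^2 + 4*t)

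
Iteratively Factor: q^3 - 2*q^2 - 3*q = (q)*(q^2 - 2*q - 3) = q*(q + 1)*(q - 3)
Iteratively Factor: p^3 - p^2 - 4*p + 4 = (p + 2)*(p^2 - 3*p + 2) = (p - 1)*(p + 2)*(p - 2)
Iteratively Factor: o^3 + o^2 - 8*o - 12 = (o + 2)*(o^2 - o - 6) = (o - 3)*(o + 2)*(o + 2)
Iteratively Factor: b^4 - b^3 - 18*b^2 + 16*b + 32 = (b - 4)*(b^3 + 3*b^2 - 6*b - 8) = (b - 4)*(b - 2)*(b^2 + 5*b + 4) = (b - 4)*(b - 2)*(b + 1)*(b + 4)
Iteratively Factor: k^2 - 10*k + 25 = (k - 5)*(k - 5)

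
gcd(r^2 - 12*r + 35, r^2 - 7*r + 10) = r - 5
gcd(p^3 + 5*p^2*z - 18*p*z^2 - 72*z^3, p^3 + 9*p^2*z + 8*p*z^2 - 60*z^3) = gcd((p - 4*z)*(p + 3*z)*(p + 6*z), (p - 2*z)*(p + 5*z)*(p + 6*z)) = p + 6*z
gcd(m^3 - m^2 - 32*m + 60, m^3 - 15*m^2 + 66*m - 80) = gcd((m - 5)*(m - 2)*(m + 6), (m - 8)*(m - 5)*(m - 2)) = m^2 - 7*m + 10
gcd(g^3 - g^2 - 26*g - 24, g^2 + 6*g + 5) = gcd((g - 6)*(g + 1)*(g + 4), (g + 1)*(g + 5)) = g + 1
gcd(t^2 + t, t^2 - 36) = 1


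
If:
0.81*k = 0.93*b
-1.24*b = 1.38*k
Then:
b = 0.00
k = 0.00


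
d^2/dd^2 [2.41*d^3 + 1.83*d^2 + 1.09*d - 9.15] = 14.46*d + 3.66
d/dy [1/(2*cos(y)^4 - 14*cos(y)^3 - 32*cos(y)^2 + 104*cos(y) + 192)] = (-4*sin(y)^2 - 29*cos(y) + 30)*sin(y)/(2*(cos(y) - 8)^2*(cos(y) - 3)^2*(cos(y) + 2)^3)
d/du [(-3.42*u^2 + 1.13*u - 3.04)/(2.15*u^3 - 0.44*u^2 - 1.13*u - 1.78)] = (7.353*u^4 - 4.859*u^3 + 23.9698*u^2 + 9.5*u - 5.4466)/(4.6225*u^6 - 1.892*u^5 - 4.6654*u^4 - 6.6596*u^3 + 2.8433*u^2 + 4.0228*u + 3.1684)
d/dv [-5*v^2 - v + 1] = -10*v - 1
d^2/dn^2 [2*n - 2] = 0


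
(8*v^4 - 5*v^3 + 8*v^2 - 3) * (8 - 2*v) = -16*v^5 + 74*v^4 - 56*v^3 + 64*v^2 + 6*v - 24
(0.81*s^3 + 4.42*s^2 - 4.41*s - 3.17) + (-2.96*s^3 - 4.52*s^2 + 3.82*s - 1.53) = -2.15*s^3 - 0.0999999999999996*s^2 - 0.59*s - 4.7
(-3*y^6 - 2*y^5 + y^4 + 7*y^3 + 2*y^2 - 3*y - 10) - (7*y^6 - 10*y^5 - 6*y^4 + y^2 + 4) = -10*y^6 + 8*y^5 + 7*y^4 + 7*y^3 + y^2 - 3*y - 14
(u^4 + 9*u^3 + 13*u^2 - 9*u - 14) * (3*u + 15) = 3*u^5 + 42*u^4 + 174*u^3 + 168*u^2 - 177*u - 210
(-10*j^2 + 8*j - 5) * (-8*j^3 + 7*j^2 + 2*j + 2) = 80*j^5 - 134*j^4 + 76*j^3 - 39*j^2 + 6*j - 10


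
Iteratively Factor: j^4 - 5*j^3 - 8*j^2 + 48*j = (j)*(j^3 - 5*j^2 - 8*j + 48) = j*(j + 3)*(j^2 - 8*j + 16) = j*(j - 4)*(j + 3)*(j - 4)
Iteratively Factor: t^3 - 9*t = (t)*(t^2 - 9) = t*(t - 3)*(t + 3)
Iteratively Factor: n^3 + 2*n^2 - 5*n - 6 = (n + 1)*(n^2 + n - 6) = (n + 1)*(n + 3)*(n - 2)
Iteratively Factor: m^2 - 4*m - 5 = (m - 5)*(m + 1)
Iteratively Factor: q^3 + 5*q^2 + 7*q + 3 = (q + 1)*(q^2 + 4*q + 3) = (q + 1)*(q + 3)*(q + 1)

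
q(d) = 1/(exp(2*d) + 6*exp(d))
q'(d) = (-2*exp(2*d) - 6*exp(d))/(exp(2*d) + 6*exp(d))^2 = 2*(-exp(d) - 3)*exp(-d)/(exp(d) + 6)^2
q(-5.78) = 53.93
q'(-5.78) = -53.96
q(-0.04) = 0.15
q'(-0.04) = -0.17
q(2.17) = 0.01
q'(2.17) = -0.01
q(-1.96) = 1.16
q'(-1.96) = -1.18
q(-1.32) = 0.60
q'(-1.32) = -0.62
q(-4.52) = 15.28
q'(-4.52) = -15.31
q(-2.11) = 1.35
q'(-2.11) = -1.37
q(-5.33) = 34.38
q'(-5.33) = -34.41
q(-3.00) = 3.32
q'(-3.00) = -3.35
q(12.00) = 0.00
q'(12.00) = 0.00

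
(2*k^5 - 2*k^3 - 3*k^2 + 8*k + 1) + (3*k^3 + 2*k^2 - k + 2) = 2*k^5 + k^3 - k^2 + 7*k + 3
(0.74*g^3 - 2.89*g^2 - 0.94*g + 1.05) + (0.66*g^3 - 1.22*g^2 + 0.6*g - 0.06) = 1.4*g^3 - 4.11*g^2 - 0.34*g + 0.99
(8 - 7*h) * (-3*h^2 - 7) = 21*h^3 - 24*h^2 + 49*h - 56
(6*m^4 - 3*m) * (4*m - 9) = 24*m^5 - 54*m^4 - 12*m^2 + 27*m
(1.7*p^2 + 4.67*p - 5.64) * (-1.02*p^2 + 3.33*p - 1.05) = -1.734*p^4 + 0.8976*p^3 + 19.5189*p^2 - 23.6847*p + 5.922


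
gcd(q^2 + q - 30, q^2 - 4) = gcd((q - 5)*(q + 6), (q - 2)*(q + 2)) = 1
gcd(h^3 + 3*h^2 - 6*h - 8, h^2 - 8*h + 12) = h - 2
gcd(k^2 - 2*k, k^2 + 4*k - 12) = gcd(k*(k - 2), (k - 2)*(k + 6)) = k - 2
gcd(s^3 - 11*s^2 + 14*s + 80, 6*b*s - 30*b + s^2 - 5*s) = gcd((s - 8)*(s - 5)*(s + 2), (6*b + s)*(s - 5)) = s - 5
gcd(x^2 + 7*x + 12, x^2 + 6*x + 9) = x + 3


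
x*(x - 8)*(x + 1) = x^3 - 7*x^2 - 8*x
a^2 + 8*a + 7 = (a + 1)*(a + 7)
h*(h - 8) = h^2 - 8*h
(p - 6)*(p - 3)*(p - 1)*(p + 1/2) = p^4 - 19*p^3/2 + 22*p^2 - 9*p/2 - 9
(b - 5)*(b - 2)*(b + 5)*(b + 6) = b^4 + 4*b^3 - 37*b^2 - 100*b + 300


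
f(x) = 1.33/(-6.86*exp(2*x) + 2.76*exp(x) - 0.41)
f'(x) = 1.33*(13.72*exp(2*x) - 2.76*exp(x))/(-6.86*exp(2*x) + 2.76*exp(x) - 0.41)^2 = (18.2476*exp(x) - 3.6708)*exp(x)/(6.86*exp(2*x) - 2.76*exp(x) + 0.41)^2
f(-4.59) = -3.48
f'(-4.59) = -0.24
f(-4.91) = -3.41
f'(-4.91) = -0.17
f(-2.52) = -5.72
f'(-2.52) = -3.28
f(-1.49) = -9.75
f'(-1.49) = 5.35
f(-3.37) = -4.12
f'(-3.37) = -1.00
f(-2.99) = -4.61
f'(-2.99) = -1.66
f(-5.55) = -3.33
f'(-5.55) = -0.09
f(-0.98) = -3.91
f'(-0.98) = 10.29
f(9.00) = 0.00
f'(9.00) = 0.00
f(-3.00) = -4.59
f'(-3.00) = -1.64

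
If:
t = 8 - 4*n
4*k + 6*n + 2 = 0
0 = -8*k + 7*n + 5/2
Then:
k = 1/76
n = -13/38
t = 178/19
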